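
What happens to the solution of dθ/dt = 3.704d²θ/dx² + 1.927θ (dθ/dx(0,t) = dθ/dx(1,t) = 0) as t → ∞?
θ grows unboundedly. With Neumann BCs the constant mode has diffusion eigenvalue 0, so any r > 0 makes it grow like e^(1.927t); solution grows exponentially.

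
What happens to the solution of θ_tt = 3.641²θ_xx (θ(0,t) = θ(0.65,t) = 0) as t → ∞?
θ oscillates (no decay). Energy is conserved; the solution oscillates indefinitely as standing waves.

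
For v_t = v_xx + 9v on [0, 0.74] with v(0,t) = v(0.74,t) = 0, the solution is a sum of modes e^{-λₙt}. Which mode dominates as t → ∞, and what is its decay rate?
Eigenvalues: λₙ = n²π²/0.74² - 9.
First three modes:
  n=1: λ₁ = π²/0.74² - 9 ≈ 9.023
  n=2: λ₂ = 4π²/0.74² - 9 ≈ 63.094
  n=3: λ₃ = 9π²/0.74² - 9 ≈ 153.21
Since π²/0.74² ≈ 18.023 > 9, all λₙ > 0.
The n=1 mode decays slowest → dominates as t → ∞.
Asymptotic: v ~ c₁ sin(πx/0.74) e^{-λ₁t} with decay rate λ₁ ≈ 9.023.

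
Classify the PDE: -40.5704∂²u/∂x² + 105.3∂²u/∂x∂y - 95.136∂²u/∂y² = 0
A = -40.5704, B = 105.3, C = -95.136. Discriminant B² - 4AC = -4350.7322976. Since -4350.7322976 < 0, elliptic.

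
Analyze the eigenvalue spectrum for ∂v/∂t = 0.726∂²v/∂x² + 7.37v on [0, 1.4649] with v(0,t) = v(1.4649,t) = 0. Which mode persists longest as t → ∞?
Eigenvalues: λₙ = 0.726n²π²/1.4649² - 7.37.
First three modes:
  n=1: λ₁ = 0.726π²/1.4649² - 7.37 ≈ -4.031
  n=2: λ₂ = 2.904π²/1.4649² - 7.37 ≈ 5.986
  n=3: λ₃ = 6.534π²/1.4649² - 7.37 ≈ 22.681
Since 0.726π²/1.4649² ≈ 3.339 < 7.37, λ₁ < 0.
The n=1 mode grows fastest (−λₙ is largest for n=1) → dominates.
Asymptotic: v ~ c₁ sin(πx/1.4649) e^{4.031t} (exponential growth at rate −λ₁ ≈ 4.031).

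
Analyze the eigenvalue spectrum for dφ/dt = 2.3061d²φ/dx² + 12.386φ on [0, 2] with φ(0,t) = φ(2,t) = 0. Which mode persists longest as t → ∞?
Eigenvalues: λₙ = 2.3061n²π²/2² - 12.386.
First three modes:
  n=1: λ₁ = 2.3061π²/2² - 12.386 ≈ -6.696
  n=2: λ₂ = 9.2244π²/2² - 12.386 ≈ 10.374
  n=3: λ₃ = 20.7549π²/2² - 12.386 ≈ 38.825
Since 2.3061π²/2² ≈ 5.69 < 12.386, λ₁ < 0.
The n=1 mode grows fastest (−λₙ is largest for n=1) → dominates.
Asymptotic: φ ~ c₁ sin(πx/2) e^{6.696t} (exponential growth at rate −λ₁ ≈ 6.696).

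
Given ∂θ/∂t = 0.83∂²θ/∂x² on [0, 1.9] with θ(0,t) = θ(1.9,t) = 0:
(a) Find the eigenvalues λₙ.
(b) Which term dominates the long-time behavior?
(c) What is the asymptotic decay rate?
Eigenvalues: λₙ = 0.83n²π²/1.9².
First three modes:
  n=1: λ₁ = 0.83π²/1.9² ≈ 2.269
  n=2: λ₂ = 3.32π²/1.9² ≈ 9.077 (4× faster decay)
  n=3: λ₃ = 7.47π²/1.9² ≈ 20.423 (9× faster decay)
As t → ∞, higher modes decay exponentially faster. The n=1 mode dominates: θ ~ c₁ sin(πx/1.9) e^{-λ₁t}.
Decay rate: λ₁ = 0.83π²/1.9² ≈ 2.269.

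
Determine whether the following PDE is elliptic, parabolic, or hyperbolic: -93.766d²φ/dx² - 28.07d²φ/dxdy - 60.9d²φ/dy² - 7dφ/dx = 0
Coefficients: A = -93.766, B = -28.07, C = -60.9. B² - 4AC = -22053.4727, which is negative, so the equation is elliptic.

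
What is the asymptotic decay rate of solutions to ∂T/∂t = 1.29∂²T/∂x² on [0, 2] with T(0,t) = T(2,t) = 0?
Eigenvalues: λₙ = 1.29n²π²/2².
First three modes:
  n=1: λ₁ = 1.29π²/2² ≈ 3.183
  n=2: λ₂ = 5.16π²/2² ≈ 12.732 (4× faster decay)
  n=3: λ₃ = 11.61π²/2² ≈ 28.647 (9× faster decay)
As t → ∞, higher modes decay exponentially faster. The n=1 mode dominates: T ~ c₁ sin(πx/2) e^{-λ₁t}.
Decay rate: λ₁ = 1.29π²/2² ≈ 3.183.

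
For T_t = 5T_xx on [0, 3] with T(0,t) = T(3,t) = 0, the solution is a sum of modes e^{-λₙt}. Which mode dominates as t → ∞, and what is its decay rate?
Eigenvalues: λₙ = 5n²π²/3².
First three modes:
  n=1: λ₁ = 5π²/3² ≈ 5.483
  n=2: λ₂ = 20π²/3² ≈ 21.932 (4× faster decay)
  n=3: λ₃ = 45π²/3² ≈ 49.348 (9× faster decay)
As t → ∞, higher modes decay exponentially faster. The n=1 mode dominates: T ~ c₁ sin(πx/3) e^{-λ₁t}.
Decay rate: λ₁ = 5π²/3² ≈ 5.483.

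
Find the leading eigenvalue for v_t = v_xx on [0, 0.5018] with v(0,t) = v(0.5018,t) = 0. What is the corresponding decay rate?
Eigenvalues: λₙ = n²π²/0.5018².
First three modes:
  n=1: λ₁ = π²/0.5018² ≈ 39.196
  n=2: λ₂ = 4π²/0.5018² ≈ 156.783 (4× faster decay)
  n=3: λ₃ = 9π²/0.5018² ≈ 352.761 (9× faster decay)
As t → ∞, higher modes decay exponentially faster. The n=1 mode dominates: v ~ c₁ sin(πx/0.5018) e^{-λ₁t}.
Decay rate: λ₁ = π²/0.5018² ≈ 39.196.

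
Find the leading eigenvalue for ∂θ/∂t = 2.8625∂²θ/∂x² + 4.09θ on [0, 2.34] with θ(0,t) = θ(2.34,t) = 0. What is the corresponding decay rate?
Eigenvalues: λₙ = 2.8625n²π²/2.34² - 4.09.
First three modes:
  n=1: λ₁ = 2.8625π²/2.34² - 4.09 ≈ 1.07
  n=2: λ₂ = 11.45π²/2.34² - 4.09 ≈ 16.548
  n=3: λ₃ = 25.7625π²/2.34² - 4.09 ≈ 42.346
Since 2.8625π²/2.34² ≈ 5.16 > 4.09, all λₙ > 0.
The n=1 mode decays slowest → dominates as t → ∞.
Asymptotic: θ ~ c₁ sin(πx/2.34) e^{-λ₁t} with decay rate λ₁ ≈ 1.07.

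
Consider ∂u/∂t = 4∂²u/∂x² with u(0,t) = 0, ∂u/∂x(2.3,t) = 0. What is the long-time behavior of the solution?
As t → ∞, u → 0. Heat escapes through the Dirichlet boundary.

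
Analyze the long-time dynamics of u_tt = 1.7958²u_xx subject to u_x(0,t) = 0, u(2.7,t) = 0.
Long-time behavior: u oscillates (no decay). Energy is conserved; the solution oscillates indefinitely as standing waves.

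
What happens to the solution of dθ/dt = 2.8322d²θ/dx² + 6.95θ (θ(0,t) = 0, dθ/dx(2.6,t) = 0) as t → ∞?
θ grows unboundedly. Reaction dominates diffusion (r=6.95 > κπ²/(4L²)≈1.03); solution grows exponentially.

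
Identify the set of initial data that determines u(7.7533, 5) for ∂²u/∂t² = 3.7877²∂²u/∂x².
Domain of dependence: [-11.1852, 26.6918]. Signals travel at speed 3.7877, so data within |x - 7.7533| ≤ 3.7877·5 = 18.9385 can reach the point.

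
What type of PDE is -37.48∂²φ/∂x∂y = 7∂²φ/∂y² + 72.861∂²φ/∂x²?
Rewriting in standard form: -72.861∂²φ/∂x² - 37.48∂²φ/∂x∂y - 7∂²φ/∂y² = 0. With A = -72.861, B = -37.48, C = -7, the discriminant is -635.3576. This is an elliptic PDE.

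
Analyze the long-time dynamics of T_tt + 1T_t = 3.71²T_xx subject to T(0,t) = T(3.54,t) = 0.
Long-time behavior: T → 0. Damping (γ=1) dissipates energy; oscillations decay exponentially.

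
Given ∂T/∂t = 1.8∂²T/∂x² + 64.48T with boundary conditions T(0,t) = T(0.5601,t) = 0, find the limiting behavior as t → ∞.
T grows unboundedly. Reaction dominates diffusion (r=64.48 > κπ²/L²≈56.63); solution grows exponentially.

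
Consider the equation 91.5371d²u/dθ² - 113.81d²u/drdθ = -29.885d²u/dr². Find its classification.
Rewriting in standard form: 29.885d²u/dr² - 113.81d²u/drdθ + 91.5371d²u/dθ² = 0. Hyperbolic. (A = 29.885, B = -113.81, C = 91.5371 gives B² - 4AC = 2010.371166.)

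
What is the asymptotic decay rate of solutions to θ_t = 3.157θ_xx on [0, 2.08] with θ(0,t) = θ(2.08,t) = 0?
Eigenvalues: λₙ = 3.157n²π²/2.08².
First three modes:
  n=1: λ₁ = 3.157π²/2.08² ≈ 7.202
  n=2: λ₂ = 12.628π²/2.08² ≈ 28.808 (4× faster decay)
  n=3: λ₃ = 28.413π²/2.08² ≈ 64.817 (9× faster decay)
As t → ∞, higher modes decay exponentially faster. The n=1 mode dominates: θ ~ c₁ sin(πx/2.08) e^{-λ₁t}.
Decay rate: λ₁ = 3.157π²/2.08² ≈ 7.202.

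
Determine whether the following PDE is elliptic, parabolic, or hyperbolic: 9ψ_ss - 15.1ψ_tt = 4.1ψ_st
Rewriting in standard form: 9ψ_ss - 4.1ψ_st - 15.1ψ_tt = 0. Coefficients: A = 9, B = -4.1, C = -15.1. B² - 4AC = 560.41, which is positive, so the equation is hyperbolic.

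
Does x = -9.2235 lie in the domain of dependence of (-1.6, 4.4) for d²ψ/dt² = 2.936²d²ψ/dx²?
Yes. The domain of dependence is [-14.5184, 11.3184], and -9.2235 ∈ [-14.5184, 11.3184].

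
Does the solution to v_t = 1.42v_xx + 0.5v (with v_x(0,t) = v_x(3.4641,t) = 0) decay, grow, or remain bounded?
v grows unboundedly. With Neumann BCs the constant mode has diffusion eigenvalue 0, so any r > 0 makes it grow like e^(0.5t); solution grows exponentially.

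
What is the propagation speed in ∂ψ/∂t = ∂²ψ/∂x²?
Infinite. The heat equation is parabolic, not hyperbolic, so disturbances propagate instantly.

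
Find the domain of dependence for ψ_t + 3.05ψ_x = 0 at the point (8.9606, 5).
A single point: x = -6.2894. The characteristic through (8.9606, 5) is x - 3.05t = const, so x = 8.9606 - 3.05·5 = -6.2894.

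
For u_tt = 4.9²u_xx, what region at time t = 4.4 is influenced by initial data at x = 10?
Domain of influence: [-11.56, 31.56]. Data at x = 10 spreads outward at speed 4.9.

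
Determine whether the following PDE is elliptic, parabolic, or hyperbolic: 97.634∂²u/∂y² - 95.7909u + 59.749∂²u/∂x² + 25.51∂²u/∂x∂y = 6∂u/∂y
Rewriting in standard form: 59.749∂²u/∂x² + 25.51∂²u/∂x∂y + 97.634∂²u/∂y² - 6∂u/∂y - 95.7909u = 0. Coefficients: A = 59.749, B = 25.51, C = 97.634. B² - 4AC = -22683.375364, which is negative, so the equation is elliptic.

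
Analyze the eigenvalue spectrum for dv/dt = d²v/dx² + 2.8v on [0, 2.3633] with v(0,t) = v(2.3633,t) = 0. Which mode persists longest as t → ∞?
Eigenvalues: λₙ = n²π²/2.3633² - 2.8.
First three modes:
  n=1: λ₁ = π²/2.3633² - 2.8 ≈ -1.033
  n=2: λ₂ = 4π²/2.3633² - 2.8 ≈ 4.268
  n=3: λ₃ = 9π²/2.3633² - 2.8 ≈ 13.104
Since π²/2.3633² ≈ 1.767 < 2.8, λ₁ < 0.
The n=1 mode grows fastest (−λₙ is largest for n=1) → dominates.
Asymptotic: v ~ c₁ sin(πx/2.3633) e^{1.033t} (exponential growth at rate −λ₁ ≈ 1.033).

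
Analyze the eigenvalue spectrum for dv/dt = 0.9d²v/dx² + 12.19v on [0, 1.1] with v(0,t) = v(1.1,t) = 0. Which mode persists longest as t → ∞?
Eigenvalues: λₙ = 0.9n²π²/1.1² - 12.19.
First three modes:
  n=1: λ₁ = 0.9π²/1.1² - 12.19 ≈ -4.849
  n=2: λ₂ = 3.6π²/1.1² - 12.19 ≈ 17.174
  n=3: λ₃ = 8.1π²/1.1² - 12.19 ≈ 53.879
Since 0.9π²/1.1² ≈ 7.341 < 12.19, λ₁ < 0.
The n=1 mode grows fastest (−λₙ is largest for n=1) → dominates.
Asymptotic: v ~ c₁ sin(πx/1.1) e^{4.849t} (exponential growth at rate −λ₁ ≈ 4.849).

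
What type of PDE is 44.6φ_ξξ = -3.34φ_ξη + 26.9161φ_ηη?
Rewriting in standard form: 44.6φ_ξξ + 3.34φ_ξη - 26.9161φ_ηη = 0. With A = 44.6, B = 3.34, C = -26.9161, the discriminant is 4812.98784. This is a hyperbolic PDE.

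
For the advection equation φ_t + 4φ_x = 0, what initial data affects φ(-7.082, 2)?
A single point: x = -15.082. The characteristic through (-7.082, 2) is x - 4t = const, so x = -7.082 - 4·2 = -15.082.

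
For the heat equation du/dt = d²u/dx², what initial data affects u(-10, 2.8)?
The entire real line. The heat equation has infinite propagation speed: any initial disturbance instantly affects all points (though exponentially small far away).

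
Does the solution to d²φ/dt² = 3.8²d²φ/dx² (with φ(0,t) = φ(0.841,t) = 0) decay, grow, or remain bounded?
φ oscillates (no decay). Energy is conserved; the solution oscillates indefinitely as standing waves.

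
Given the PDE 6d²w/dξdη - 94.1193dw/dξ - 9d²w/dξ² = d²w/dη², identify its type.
Rewriting in standard form: -9d²w/dξ² + 6d²w/dξdη - d²w/dη² - 94.1193dw/dξ = 0. The second-order coefficients are A = -9, B = 6, C = -1. Since B² - 4AC = 0 = 0, this is a parabolic PDE.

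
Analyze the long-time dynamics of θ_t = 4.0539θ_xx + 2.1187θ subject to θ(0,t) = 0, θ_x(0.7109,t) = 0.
Long-time behavior: θ → 0. Diffusion dominates reaction (r=2.1187 < κπ²/(4L²)≈19.79); solution decays.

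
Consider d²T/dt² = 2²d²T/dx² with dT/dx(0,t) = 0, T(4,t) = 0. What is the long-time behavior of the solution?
As t → ∞, T oscillates (no decay). Energy is conserved; the solution oscillates indefinitely as standing waves.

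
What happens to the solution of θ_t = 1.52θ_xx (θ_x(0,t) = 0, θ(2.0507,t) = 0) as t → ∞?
θ → 0. Heat escapes through the Dirichlet boundary.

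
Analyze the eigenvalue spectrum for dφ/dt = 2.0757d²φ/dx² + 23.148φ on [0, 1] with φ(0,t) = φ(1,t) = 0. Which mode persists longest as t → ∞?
Eigenvalues: λₙ = 2.0757n²π²/1² - 23.148.
First three modes:
  n=1: λ₁ = 2.0757π² - 23.148 ≈ -2.662
  n=2: λ₂ = 8.3028π² - 23.148 ≈ 58.797
  n=3: λ₃ = 18.6813π² - 23.148 ≈ 161.229
Since 2.0757π² ≈ 20.486 < 23.148, λ₁ < 0.
The n=1 mode grows fastest (−λₙ is largest for n=1) → dominates.
Asymptotic: φ ~ c₁ sin(πx/1) e^{2.662t} (exponential growth at rate −λ₁ ≈ 2.662).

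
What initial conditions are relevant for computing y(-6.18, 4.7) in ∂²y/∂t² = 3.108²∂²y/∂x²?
Domain of dependence: [-20.7876, 8.4276]. Signals travel at speed 3.108, so data within |x - -6.18| ≤ 3.108·4.7 = 14.6076 can reach the point.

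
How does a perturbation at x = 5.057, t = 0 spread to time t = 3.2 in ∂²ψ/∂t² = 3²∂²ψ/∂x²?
Domain of influence: [-4.543, 14.657]. Data at x = 5.057 spreads outward at speed 3.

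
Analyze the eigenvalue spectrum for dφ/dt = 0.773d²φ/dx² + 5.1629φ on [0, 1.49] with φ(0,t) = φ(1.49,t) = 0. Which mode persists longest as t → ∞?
Eigenvalues: λₙ = 0.773n²π²/1.49² - 5.1629.
First three modes:
  n=1: λ₁ = 0.773π²/1.49² - 5.1629 ≈ -1.726
  n=2: λ₂ = 3.092π²/1.49² - 5.1629 ≈ 8.583
  n=3: λ₃ = 6.957π²/1.49² - 5.1629 ≈ 25.765
Since 0.773π²/1.49² ≈ 3.436 < 5.1629, λ₁ < 0.
The n=1 mode grows fastest (−λₙ is largest for n=1) → dominates.
Asymptotic: φ ~ c₁ sin(πx/1.49) e^{1.726t} (exponential growth at rate −λ₁ ≈ 1.726).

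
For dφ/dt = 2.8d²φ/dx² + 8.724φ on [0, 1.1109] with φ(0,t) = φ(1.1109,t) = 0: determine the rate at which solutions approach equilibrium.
Eigenvalues: λₙ = 2.8n²π²/1.1109² - 8.724.
First three modes:
  n=1: λ₁ = 2.8π²/1.1109² - 8.724 ≈ 13.669
  n=2: λ₂ = 11.2π²/1.1109² - 8.724 ≈ 80.847
  n=3: λ₃ = 25.2π²/1.1109² - 8.724 ≈ 192.811
Since 2.8π²/1.1109² ≈ 22.393 > 8.724, all λₙ > 0.
The n=1 mode decays slowest → dominates as t → ∞.
Asymptotic: φ ~ c₁ sin(πx/1.1109) e^{-λ₁t} with decay rate λ₁ ≈ 13.669.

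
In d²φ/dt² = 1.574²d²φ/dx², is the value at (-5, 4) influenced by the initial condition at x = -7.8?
Yes. The domain of dependence is [-11.296, 1.296], and -7.8 ∈ [-11.296, 1.296].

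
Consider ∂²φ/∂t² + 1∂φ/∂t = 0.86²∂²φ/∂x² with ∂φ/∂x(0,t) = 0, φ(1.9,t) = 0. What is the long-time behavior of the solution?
As t → ∞, φ → 0. Damping (γ=1) dissipates energy; oscillations decay exponentially.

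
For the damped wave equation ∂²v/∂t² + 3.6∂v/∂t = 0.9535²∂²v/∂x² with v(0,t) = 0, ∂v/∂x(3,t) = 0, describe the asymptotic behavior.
v → 0. Damping (γ=3.6) dissipates energy; oscillations decay exponentially.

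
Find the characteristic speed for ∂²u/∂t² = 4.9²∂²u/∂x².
Speed = 4.9. Information travels along characteristics x = x₀ ± 4.9t.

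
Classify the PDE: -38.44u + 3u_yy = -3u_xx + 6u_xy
Rewriting in standard form: 3u_xx - 6u_xy + 3u_yy - 38.44u = 0. A = 3, B = -6, C = 3. Discriminant B² - 4AC = 0. Since 0 = 0, parabolic.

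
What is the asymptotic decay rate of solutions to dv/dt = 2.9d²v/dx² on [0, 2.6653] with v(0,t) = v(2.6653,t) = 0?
Eigenvalues: λₙ = 2.9n²π²/2.6653².
First three modes:
  n=1: λ₁ = 2.9π²/2.6653² ≈ 4.029
  n=2: λ₂ = 11.6π²/2.6653² ≈ 16.116 (4× faster decay)
  n=3: λ₃ = 26.1π²/2.6653² ≈ 36.262 (9× faster decay)
As t → ∞, higher modes decay exponentially faster. The n=1 mode dominates: v ~ c₁ sin(πx/2.6653) e^{-λ₁t}.
Decay rate: λ₁ = 2.9π²/2.6653² ≈ 4.029.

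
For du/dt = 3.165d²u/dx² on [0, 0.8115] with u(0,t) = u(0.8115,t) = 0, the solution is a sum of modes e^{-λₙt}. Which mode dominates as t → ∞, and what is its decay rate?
Eigenvalues: λₙ = 3.165n²π²/0.8115².
First three modes:
  n=1: λ₁ = 3.165π²/0.8115² ≈ 47.435
  n=2: λ₂ = 12.66π²/0.8115² ≈ 189.739 (4× faster decay)
  n=3: λ₃ = 28.485π²/0.8115² ≈ 426.913 (9× faster decay)
As t → ∞, higher modes decay exponentially faster. The n=1 mode dominates: u ~ c₁ sin(πx/0.8115) e^{-λ₁t}.
Decay rate: λ₁ = 3.165π²/0.8115² ≈ 47.435.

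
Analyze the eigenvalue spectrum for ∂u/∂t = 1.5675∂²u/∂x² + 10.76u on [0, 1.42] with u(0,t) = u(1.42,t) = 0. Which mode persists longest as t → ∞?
Eigenvalues: λₙ = 1.5675n²π²/1.42² - 10.76.
First three modes:
  n=1: λ₁ = 1.5675π²/1.42² - 10.76 ≈ -3.088
  n=2: λ₂ = 6.27π²/1.42² - 10.76 ≈ 19.93
  n=3: λ₃ = 14.1075π²/1.42² - 10.76 ≈ 58.291
Since 1.5675π²/1.42² ≈ 7.672 < 10.76, λ₁ < 0.
The n=1 mode grows fastest (−λₙ is largest for n=1) → dominates.
Asymptotic: u ~ c₁ sin(πx/1.42) e^{3.088t} (exponential growth at rate −λ₁ ≈ 3.088).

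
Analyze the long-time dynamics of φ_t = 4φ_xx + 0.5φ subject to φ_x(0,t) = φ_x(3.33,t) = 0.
Long-time behavior: φ grows unboundedly. With Neumann BCs the constant mode has diffusion eigenvalue 0, so any r > 0 makes it grow like e^(0.5t); solution grows exponentially.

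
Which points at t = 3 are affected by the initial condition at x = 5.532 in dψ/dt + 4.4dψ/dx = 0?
At x = 18.732. The characteristic carries data from (5.532, 0) to (18.732, 3).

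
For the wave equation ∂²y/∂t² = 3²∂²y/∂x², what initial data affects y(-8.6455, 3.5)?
Domain of dependence: [-19.1455, 1.8545]. Signals travel at speed 3, so data within |x - -8.6455| ≤ 3·3.5 = 10.5 can reach the point.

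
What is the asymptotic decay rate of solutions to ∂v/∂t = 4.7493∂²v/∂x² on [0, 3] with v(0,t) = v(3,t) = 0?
Eigenvalues: λₙ = 4.7493n²π²/3².
First three modes:
  n=1: λ₁ = 4.7493π²/3² ≈ 5.208
  n=2: λ₂ = 18.9972π²/3² ≈ 20.833 (4× faster decay)
  n=3: λ₃ = 42.7437π²/3² ≈ 46.874 (9× faster decay)
As t → ∞, higher modes decay exponentially faster. The n=1 mode dominates: v ~ c₁ sin(πx/3) e^{-λ₁t}.
Decay rate: λ₁ = 4.7493π²/3² ≈ 5.208.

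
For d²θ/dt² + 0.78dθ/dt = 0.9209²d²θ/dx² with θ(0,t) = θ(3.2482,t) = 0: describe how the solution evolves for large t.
θ → 0. Damping (γ=0.78) dissipates energy; oscillations decay exponentially.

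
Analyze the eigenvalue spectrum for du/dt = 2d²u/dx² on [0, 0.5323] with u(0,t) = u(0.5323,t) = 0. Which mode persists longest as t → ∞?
Eigenvalues: λₙ = 2n²π²/0.5323².
First three modes:
  n=1: λ₁ = 2π²/0.5323² ≈ 69.665
  n=2: λ₂ = 8π²/0.5323² ≈ 278.661 (4× faster decay)
  n=3: λ₃ = 18π²/0.5323² ≈ 626.988 (9× faster decay)
As t → ∞, higher modes decay exponentially faster. The n=1 mode dominates: u ~ c₁ sin(πx/0.5323) e^{-λ₁t}.
Decay rate: λ₁ = 2π²/0.5323² ≈ 69.665.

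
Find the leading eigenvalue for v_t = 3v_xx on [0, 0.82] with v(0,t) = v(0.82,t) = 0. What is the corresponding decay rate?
Eigenvalues: λₙ = 3n²π²/0.82².
First three modes:
  n=1: λ₁ = 3π²/0.82² ≈ 44.035
  n=2: λ₂ = 12π²/0.82² ≈ 176.138 (4× faster decay)
  n=3: λ₃ = 27π²/0.82² ≈ 396.311 (9× faster decay)
As t → ∞, higher modes decay exponentially faster. The n=1 mode dominates: v ~ c₁ sin(πx/0.82) e^{-λ₁t}.
Decay rate: λ₁ = 3π²/0.82² ≈ 44.035.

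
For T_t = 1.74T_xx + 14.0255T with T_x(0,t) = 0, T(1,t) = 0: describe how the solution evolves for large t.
T grows unboundedly. Reaction dominates diffusion (r=14.0255 > κπ²/(4L²)≈4.29); solution grows exponentially.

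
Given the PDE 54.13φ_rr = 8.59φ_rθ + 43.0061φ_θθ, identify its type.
Rewriting in standard form: 54.13φ_rr - 8.59φ_rθ - 43.0061φ_θθ = 0. The second-order coefficients are A = 54.13, B = -8.59, C = -43.0061. Since B² - 4AC = 9385.468872 > 0, this is a hyperbolic PDE.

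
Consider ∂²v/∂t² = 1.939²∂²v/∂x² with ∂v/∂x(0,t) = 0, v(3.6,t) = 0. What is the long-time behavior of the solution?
As t → ∞, v oscillates (no decay). Energy is conserved; the solution oscillates indefinitely as standing waves.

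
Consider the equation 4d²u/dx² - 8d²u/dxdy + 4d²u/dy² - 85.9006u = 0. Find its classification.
Parabolic. (A = 4, B = -8, C = 4 gives B² - 4AC = 0.)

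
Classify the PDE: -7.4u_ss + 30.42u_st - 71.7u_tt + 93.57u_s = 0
A = -7.4, B = 30.42, C = -71.7. Discriminant B² - 4AC = -1196.9436. Since -1196.9436 < 0, elliptic.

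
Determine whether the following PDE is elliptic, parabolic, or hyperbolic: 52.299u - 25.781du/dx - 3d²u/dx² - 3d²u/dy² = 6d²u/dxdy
Rewriting in standard form: -3d²u/dx² - 6d²u/dxdy - 3d²u/dy² - 25.781du/dx + 52.299u = 0. Coefficients: A = -3, B = -6, C = -3. B² - 4AC = 0, which is zero, so the equation is parabolic.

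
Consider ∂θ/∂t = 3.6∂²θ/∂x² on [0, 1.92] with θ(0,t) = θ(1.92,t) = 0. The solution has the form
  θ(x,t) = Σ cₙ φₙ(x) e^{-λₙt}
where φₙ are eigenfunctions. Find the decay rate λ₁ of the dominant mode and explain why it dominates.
Eigenvalues: λₙ = 3.6n²π²/1.92².
First three modes:
  n=1: λ₁ = 3.6π²/1.92² ≈ 9.638
  n=2: λ₂ = 14.4π²/1.92² ≈ 38.553 (4× faster decay)
  n=3: λ₃ = 32.4π²/1.92² ≈ 86.745 (9× faster decay)
As t → ∞, higher modes decay exponentially faster. The n=1 mode dominates: θ ~ c₁ sin(πx/1.92) e^{-λ₁t}.
Decay rate: λ₁ = 3.6π²/1.92² ≈ 9.638.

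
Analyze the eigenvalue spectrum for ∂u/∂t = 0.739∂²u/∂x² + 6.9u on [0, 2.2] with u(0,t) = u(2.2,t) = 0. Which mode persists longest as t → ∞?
Eigenvalues: λₙ = 0.739n²π²/2.2² - 6.9.
First three modes:
  n=1: λ₁ = 0.739π²/2.2² - 6.9 ≈ -5.393
  n=2: λ₂ = 2.956π²/2.2² - 6.9 ≈ -0.872
  n=3: λ₃ = 6.651π²/2.2² - 6.9 ≈ 6.663
Since 0.739π²/2.2² ≈ 1.507 < 6.9, λ₁ < 0.
The n=1 mode grows fastest (−λₙ is largest for n=1) → dominates.
Asymptotic: u ~ c₁ sin(πx/2.2) e^{5.393t} (exponential growth at rate −λ₁ ≈ 5.393).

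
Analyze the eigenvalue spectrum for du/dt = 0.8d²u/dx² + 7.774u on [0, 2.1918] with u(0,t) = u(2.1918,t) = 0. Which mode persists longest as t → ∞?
Eigenvalues: λₙ = 0.8n²π²/2.1918² - 7.774.
First three modes:
  n=1: λ₁ = 0.8π²/2.1918² - 7.774 ≈ -6.13
  n=2: λ₂ = 3.2π²/2.1918² - 7.774 ≈ -1.2
  n=3: λ₃ = 7.2π²/2.1918² - 7.774 ≈ 7.018
Since 0.8π²/2.1918² ≈ 1.644 < 7.774, λ₁ < 0.
The n=1 mode grows fastest (−λₙ is largest for n=1) → dominates.
Asymptotic: u ~ c₁ sin(πx/2.1918) e^{6.13t} (exponential growth at rate −λ₁ ≈ 6.13).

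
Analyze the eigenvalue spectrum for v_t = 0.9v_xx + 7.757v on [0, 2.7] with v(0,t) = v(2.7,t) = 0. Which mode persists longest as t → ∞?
Eigenvalues: λₙ = 0.9n²π²/2.7² - 7.757.
First three modes:
  n=1: λ₁ = 0.9π²/2.7² - 7.757 ≈ -6.539
  n=2: λ₂ = 3.6π²/2.7² - 7.757 ≈ -2.883
  n=3: λ₃ = 8.1π²/2.7² - 7.757 ≈ 3.209
Since 0.9π²/2.7² ≈ 1.218 < 7.757, λ₁ < 0.
The n=1 mode grows fastest (−λₙ is largest for n=1) → dominates.
Asymptotic: v ~ c₁ sin(πx/2.7) e^{6.539t} (exponential growth at rate −λ₁ ≈ 6.539).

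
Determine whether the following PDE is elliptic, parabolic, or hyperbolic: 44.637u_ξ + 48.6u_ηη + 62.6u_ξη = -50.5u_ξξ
Rewriting in standard form: 50.5u_ξξ + 62.6u_ξη + 48.6u_ηη + 44.637u_ξ = 0. Coefficients: A = 50.5, B = 62.6, C = 48.6. B² - 4AC = -5898.44, which is negative, so the equation is elliptic.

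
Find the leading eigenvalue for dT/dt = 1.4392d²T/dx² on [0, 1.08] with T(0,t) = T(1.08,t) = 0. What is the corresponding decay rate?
Eigenvalues: λₙ = 1.4392n²π²/1.08².
First three modes:
  n=1: λ₁ = 1.4392π²/1.08² ≈ 12.178
  n=2: λ₂ = 5.7568π²/1.08² ≈ 48.712 (4× faster decay)
  n=3: λ₃ = 12.9528π²/1.08² ≈ 109.601 (9× faster decay)
As t → ∞, higher modes decay exponentially faster. The n=1 mode dominates: T ~ c₁ sin(πx/1.08) e^{-λ₁t}.
Decay rate: λ₁ = 1.4392π²/1.08² ≈ 12.178.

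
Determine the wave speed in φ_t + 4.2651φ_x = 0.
Speed = 4.2651. Information travels along x - 4.2651t = const (rightward).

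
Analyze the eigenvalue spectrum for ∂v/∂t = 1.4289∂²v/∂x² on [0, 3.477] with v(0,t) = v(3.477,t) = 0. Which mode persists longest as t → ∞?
Eigenvalues: λₙ = 1.4289n²π²/3.477².
First three modes:
  n=1: λ₁ = 1.4289π²/3.477² ≈ 1.167
  n=2: λ₂ = 5.7156π²/3.477² ≈ 4.666 (4× faster decay)
  n=3: λ₃ = 12.8601π²/3.477² ≈ 10.499 (9× faster decay)
As t → ∞, higher modes decay exponentially faster. The n=1 mode dominates: v ~ c₁ sin(πx/3.477) e^{-λ₁t}.
Decay rate: λ₁ = 1.4289π²/3.477² ≈ 1.167.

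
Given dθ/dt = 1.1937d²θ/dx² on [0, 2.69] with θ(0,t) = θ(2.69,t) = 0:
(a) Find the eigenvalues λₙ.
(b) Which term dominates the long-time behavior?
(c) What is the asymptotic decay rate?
Eigenvalues: λₙ = 1.1937n²π²/2.69².
First three modes:
  n=1: λ₁ = 1.1937π²/2.69² ≈ 1.628
  n=2: λ₂ = 4.7748π²/2.69² ≈ 6.513 (4× faster decay)
  n=3: λ₃ = 10.7433π²/2.69² ≈ 14.653 (9× faster decay)
As t → ∞, higher modes decay exponentially faster. The n=1 mode dominates: θ ~ c₁ sin(πx/2.69) e^{-λ₁t}.
Decay rate: λ₁ = 1.1937π²/2.69² ≈ 1.628.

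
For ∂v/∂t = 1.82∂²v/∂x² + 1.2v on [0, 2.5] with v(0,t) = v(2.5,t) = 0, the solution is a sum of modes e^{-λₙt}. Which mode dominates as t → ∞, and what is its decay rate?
Eigenvalues: λₙ = 1.82n²π²/2.5² - 1.2.
First three modes:
  n=1: λ₁ = 1.82π²/2.5² - 1.2 ≈ 1.674
  n=2: λ₂ = 7.28π²/2.5² - 1.2 ≈ 10.296
  n=3: λ₃ = 16.38π²/2.5² - 1.2 ≈ 24.666
Since 1.82π²/2.5² ≈ 2.874 > 1.2, all λₙ > 0.
The n=1 mode decays slowest → dominates as t → ∞.
Asymptotic: v ~ c₁ sin(πx/2.5) e^{-λ₁t} with decay rate λ₁ ≈ 1.674.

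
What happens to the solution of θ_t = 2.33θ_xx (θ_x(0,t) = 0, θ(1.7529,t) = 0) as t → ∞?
θ → 0. Heat escapes through the Dirichlet boundary.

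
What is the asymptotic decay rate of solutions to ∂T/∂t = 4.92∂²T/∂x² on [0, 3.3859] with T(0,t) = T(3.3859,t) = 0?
Eigenvalues: λₙ = 4.92n²π²/3.3859².
First three modes:
  n=1: λ₁ = 4.92π²/3.3859² ≈ 4.236
  n=2: λ₂ = 19.68π²/3.3859² ≈ 16.942 (4× faster decay)
  n=3: λ₃ = 44.28π²/3.3859² ≈ 38.121 (9× faster decay)
As t → ∞, higher modes decay exponentially faster. The n=1 mode dominates: T ~ c₁ sin(πx/3.3859) e^{-λ₁t}.
Decay rate: λ₁ = 4.92π²/3.3859² ≈ 4.236.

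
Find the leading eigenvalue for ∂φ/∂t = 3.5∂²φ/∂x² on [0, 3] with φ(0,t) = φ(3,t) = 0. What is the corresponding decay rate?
Eigenvalues: λₙ = 3.5n²π²/3².
First three modes:
  n=1: λ₁ = 3.5π²/3² ≈ 3.838
  n=2: λ₂ = 14π²/3² ≈ 15.353 (4× faster decay)
  n=3: λ₃ = 31.5π²/3² ≈ 34.544 (9× faster decay)
As t → ∞, higher modes decay exponentially faster. The n=1 mode dominates: φ ~ c₁ sin(πx/3) e^{-λ₁t}.
Decay rate: λ₁ = 3.5π²/3² ≈ 3.838.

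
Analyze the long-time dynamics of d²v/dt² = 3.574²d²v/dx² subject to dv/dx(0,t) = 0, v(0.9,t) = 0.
Long-time behavior: v oscillates (no decay). Energy is conserved; the solution oscillates indefinitely as standing waves.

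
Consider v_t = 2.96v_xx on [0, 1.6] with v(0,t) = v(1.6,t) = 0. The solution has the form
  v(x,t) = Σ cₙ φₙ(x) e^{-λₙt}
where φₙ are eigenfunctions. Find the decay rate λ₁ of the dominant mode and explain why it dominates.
Eigenvalues: λₙ = 2.96n²π²/1.6².
First three modes:
  n=1: λ₁ = 2.96π²/1.6² ≈ 11.412
  n=2: λ₂ = 11.84π²/1.6² ≈ 45.647 (4× faster decay)
  n=3: λ₃ = 26.64π²/1.6² ≈ 102.706 (9× faster decay)
As t → ∞, higher modes decay exponentially faster. The n=1 mode dominates: v ~ c₁ sin(πx/1.6) e^{-λ₁t}.
Decay rate: λ₁ = 2.96π²/1.6² ≈ 11.412.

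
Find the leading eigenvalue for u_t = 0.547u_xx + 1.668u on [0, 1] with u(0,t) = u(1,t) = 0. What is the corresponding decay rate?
Eigenvalues: λₙ = 0.547n²π²/1² - 1.668.
First three modes:
  n=1: λ₁ = 0.547π² - 1.668 ≈ 3.731
  n=2: λ₂ = 2.188π² - 1.668 ≈ 19.927
  n=3: λ₃ = 4.923π² - 1.668 ≈ 46.92
Since 0.547π² ≈ 5.399 > 1.668, all λₙ > 0.
The n=1 mode decays slowest → dominates as t → ∞.
Asymptotic: u ~ c₁ sin(πx/1) e^{-λ₁t} with decay rate λ₁ ≈ 3.731.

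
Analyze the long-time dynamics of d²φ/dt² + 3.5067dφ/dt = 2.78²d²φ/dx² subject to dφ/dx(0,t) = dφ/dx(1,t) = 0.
Long-time behavior: φ → constant (steady state). Damping (γ=3.5067) dissipates the nonconstant modes; with Neumann BCs the spatial average obeys M''+γM'=0 and tends to a finite limit.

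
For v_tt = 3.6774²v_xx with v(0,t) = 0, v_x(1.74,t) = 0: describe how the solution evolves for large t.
v oscillates (no decay). Energy is conserved; the solution oscillates indefinitely as standing waves.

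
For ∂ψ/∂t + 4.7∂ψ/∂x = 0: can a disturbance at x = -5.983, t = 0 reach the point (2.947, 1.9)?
Yes. The characteristic through (2.947, 1.9) passes through x = -5.983.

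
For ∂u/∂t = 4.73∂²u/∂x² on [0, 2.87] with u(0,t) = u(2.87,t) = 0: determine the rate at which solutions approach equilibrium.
Eigenvalues: λₙ = 4.73n²π²/2.87².
First three modes:
  n=1: λ₁ = 4.73π²/2.87² ≈ 5.668
  n=2: λ₂ = 18.92π²/2.87² ≈ 22.67 (4× faster decay)
  n=3: λ₃ = 42.57π²/2.87² ≈ 51.008 (9× faster decay)
As t → ∞, higher modes decay exponentially faster. The n=1 mode dominates: u ~ c₁ sin(πx/2.87) e^{-λ₁t}.
Decay rate: λ₁ = 4.73π²/2.87² ≈ 5.668.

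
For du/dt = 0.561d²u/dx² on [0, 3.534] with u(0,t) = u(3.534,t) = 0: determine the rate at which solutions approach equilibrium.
Eigenvalues: λₙ = 0.561n²π²/3.534².
First three modes:
  n=1: λ₁ = 0.561π²/3.534² ≈ 0.443
  n=2: λ₂ = 2.244π²/3.534² ≈ 1.773 (4× faster decay)
  n=3: λ₃ = 5.049π²/3.534² ≈ 3.99 (9× faster decay)
As t → ∞, higher modes decay exponentially faster. The n=1 mode dominates: u ~ c₁ sin(πx/3.534) e^{-λ₁t}.
Decay rate: λ₁ = 0.561π²/3.534² ≈ 0.443.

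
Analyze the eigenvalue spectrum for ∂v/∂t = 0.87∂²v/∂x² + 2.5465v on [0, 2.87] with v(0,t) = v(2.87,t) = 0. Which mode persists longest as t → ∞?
Eigenvalues: λₙ = 0.87n²π²/2.87² - 2.5465.
First three modes:
  n=1: λ₁ = 0.87π²/2.87² - 2.5465 ≈ -1.504
  n=2: λ₂ = 3.48π²/2.87² - 2.5465 ≈ 1.623
  n=3: λ₃ = 7.83π²/2.87² - 2.5465 ≈ 6.836
Since 0.87π²/2.87² ≈ 1.042 < 2.5465, λ₁ < 0.
The n=1 mode grows fastest (−λₙ is largest for n=1) → dominates.
Asymptotic: v ~ c₁ sin(πx/2.87) e^{1.504t} (exponential growth at rate −λ₁ ≈ 1.504).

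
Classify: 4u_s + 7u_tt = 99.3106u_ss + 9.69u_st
Rewriting in standard form: -99.3106u_ss - 9.69u_st + 7u_tt + 4u_s = 0. Hyperbolic (discriminant = 2874.5929).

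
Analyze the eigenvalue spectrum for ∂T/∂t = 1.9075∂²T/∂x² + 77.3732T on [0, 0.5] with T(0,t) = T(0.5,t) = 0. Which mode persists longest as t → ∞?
Eigenvalues: λₙ = 1.9075n²π²/0.5² - 77.3732.
First three modes:
  n=1: λ₁ = 1.9075π²/0.5² - 77.3732 ≈ -2.068
  n=2: λ₂ = 7.63π²/0.5² - 77.3732 ≈ 223.847
  n=3: λ₃ = 17.1675π²/0.5² - 77.3732 ≈ 600.373
Since 1.9075π²/0.5² ≈ 75.305 < 77.3732, λ₁ < 0.
The n=1 mode grows fastest (−λₙ is largest for n=1) → dominates.
Asymptotic: T ~ c₁ sin(πx/0.5) e^{2.068t} (exponential growth at rate −λ₁ ≈ 2.068).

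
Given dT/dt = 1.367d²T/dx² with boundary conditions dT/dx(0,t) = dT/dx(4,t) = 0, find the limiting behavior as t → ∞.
T → constant (steady state). Heat is conserved (no flux at boundaries); solution approaches the spatial average.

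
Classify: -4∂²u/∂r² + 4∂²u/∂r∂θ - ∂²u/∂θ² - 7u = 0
Parabolic (discriminant = 0).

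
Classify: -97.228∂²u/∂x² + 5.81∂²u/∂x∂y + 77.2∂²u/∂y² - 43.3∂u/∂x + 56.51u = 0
Hyperbolic (discriminant = 30057.7625).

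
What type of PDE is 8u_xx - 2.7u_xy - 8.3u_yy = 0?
With A = 8, B = -2.7, C = -8.3, the discriminant is 272.89. This is a hyperbolic PDE.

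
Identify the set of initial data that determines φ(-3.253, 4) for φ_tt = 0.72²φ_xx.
Domain of dependence: [-6.133, -0.373]. Signals travel at speed 0.72, so data within |x - -3.253| ≤ 0.72·4 = 2.88 can reach the point.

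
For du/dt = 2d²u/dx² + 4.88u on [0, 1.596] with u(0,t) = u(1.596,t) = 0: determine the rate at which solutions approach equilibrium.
Eigenvalues: λₙ = 2n²π²/1.596² - 4.88.
First three modes:
  n=1: λ₁ = 2π²/1.596² - 4.88 ≈ 2.869
  n=2: λ₂ = 8π²/1.596² - 4.88 ≈ 26.117
  n=3: λ₃ = 18π²/1.596² - 4.88 ≈ 64.864
Since 2π²/1.596² ≈ 7.749 > 4.88, all λₙ > 0.
The n=1 mode decays slowest → dominates as t → ∞.
Asymptotic: u ~ c₁ sin(πx/1.596) e^{-λ₁t} with decay rate λ₁ ≈ 2.869.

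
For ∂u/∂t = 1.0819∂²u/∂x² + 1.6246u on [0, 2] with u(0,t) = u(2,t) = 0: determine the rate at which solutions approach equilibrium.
Eigenvalues: λₙ = 1.0819n²π²/2² - 1.6246.
First three modes:
  n=1: λ₁ = 1.0819π²/2² - 1.6246 ≈ 1.045
  n=2: λ₂ = 4.3276π²/2² - 1.6246 ≈ 9.053
  n=3: λ₃ = 9.7371π²/2² - 1.6246 ≈ 22.401
Since 1.0819π²/2² ≈ 2.669 > 1.6246, all λₙ > 0.
The n=1 mode decays slowest → dominates as t → ∞.
Asymptotic: u ~ c₁ sin(πx/2) e^{-λ₁t} with decay rate λ₁ ≈ 1.045.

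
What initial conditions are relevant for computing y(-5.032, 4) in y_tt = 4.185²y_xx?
Domain of dependence: [-21.772, 11.708]. Signals travel at speed 4.185, so data within |x - -5.032| ≤ 4.185·4 = 16.74 can reach the point.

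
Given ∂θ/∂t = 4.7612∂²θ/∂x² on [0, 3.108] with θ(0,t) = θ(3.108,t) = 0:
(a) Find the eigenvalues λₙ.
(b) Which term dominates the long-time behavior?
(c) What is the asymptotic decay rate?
Eigenvalues: λₙ = 4.7612n²π²/3.108².
First three modes:
  n=1: λ₁ = 4.7612π²/3.108² ≈ 4.865
  n=2: λ₂ = 19.0448π²/3.108² ≈ 19.459 (4× faster decay)
  n=3: λ₃ = 42.8508π²/3.108² ≈ 43.782 (9× faster decay)
As t → ∞, higher modes decay exponentially faster. The n=1 mode dominates: θ ~ c₁ sin(πx/3.108) e^{-λ₁t}.
Decay rate: λ₁ = 4.7612π²/3.108² ≈ 4.865.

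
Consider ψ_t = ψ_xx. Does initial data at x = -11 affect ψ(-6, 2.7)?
Yes, for any finite x. The heat equation has infinite propagation speed, so all initial data affects all points at any t > 0.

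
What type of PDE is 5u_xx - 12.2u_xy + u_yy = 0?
With A = 5, B = -12.2, C = 1, the discriminant is 128.84. This is a hyperbolic PDE.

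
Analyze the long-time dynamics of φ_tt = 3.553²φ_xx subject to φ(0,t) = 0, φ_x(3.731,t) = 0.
Long-time behavior: φ oscillates (no decay). Energy is conserved; the solution oscillates indefinitely as standing waves.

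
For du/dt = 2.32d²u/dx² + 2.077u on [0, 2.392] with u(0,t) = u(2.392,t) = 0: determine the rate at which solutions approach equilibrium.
Eigenvalues: λₙ = 2.32n²π²/2.392² - 2.077.
First three modes:
  n=1: λ₁ = 2.32π²/2.392² - 2.077 ≈ 1.925
  n=2: λ₂ = 9.28π²/2.392² - 2.077 ≈ 13.931
  n=3: λ₃ = 20.88π²/2.392² - 2.077 ≈ 33.94
Since 2.32π²/2.392² ≈ 4.002 > 2.077, all λₙ > 0.
The n=1 mode decays slowest → dominates as t → ∞.
Asymptotic: u ~ c₁ sin(πx/2.392) e^{-λ₁t} with decay rate λ₁ ≈ 1.925.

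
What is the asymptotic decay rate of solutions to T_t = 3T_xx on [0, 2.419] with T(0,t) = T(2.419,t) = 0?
Eigenvalues: λₙ = 3n²π²/2.419².
First three modes:
  n=1: λ₁ = 3π²/2.419² ≈ 5.06
  n=2: λ₂ = 12π²/2.419² ≈ 20.24 (4× faster decay)
  n=3: λ₃ = 27π²/2.419² ≈ 45.54 (9× faster decay)
As t → ∞, higher modes decay exponentially faster. The n=1 mode dominates: T ~ c₁ sin(πx/2.419) e^{-λ₁t}.
Decay rate: λ₁ = 3π²/2.419² ≈ 5.06.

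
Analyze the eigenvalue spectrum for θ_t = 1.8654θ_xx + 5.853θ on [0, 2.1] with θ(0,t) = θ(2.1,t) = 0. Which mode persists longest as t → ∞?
Eigenvalues: λₙ = 1.8654n²π²/2.1² - 5.853.
First three modes:
  n=1: λ₁ = 1.8654π²/2.1² - 5.853 ≈ -1.678
  n=2: λ₂ = 7.4616π²/2.1² - 5.853 ≈ 10.846
  n=3: λ₃ = 16.7886π²/2.1² - 5.853 ≈ 31.72
Since 1.8654π²/2.1² ≈ 4.175 < 5.853, λ₁ < 0.
The n=1 mode grows fastest (−λₙ is largest for n=1) → dominates.
Asymptotic: θ ~ c₁ sin(πx/2.1) e^{1.678t} (exponential growth at rate −λ₁ ≈ 1.678).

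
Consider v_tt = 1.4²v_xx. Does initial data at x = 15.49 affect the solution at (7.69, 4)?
No. The domain of dependence is [2.09, 13.29], and 15.49 is outside this interval.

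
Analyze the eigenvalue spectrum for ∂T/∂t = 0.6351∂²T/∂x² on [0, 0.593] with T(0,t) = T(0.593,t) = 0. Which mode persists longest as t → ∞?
Eigenvalues: λₙ = 0.6351n²π²/0.593².
First three modes:
  n=1: λ₁ = 0.6351π²/0.593² ≈ 17.825
  n=2: λ₂ = 2.5404π²/0.593² ≈ 71.3 (4× faster decay)
  n=3: λ₃ = 5.7159π²/0.593² ≈ 160.426 (9× faster decay)
As t → ∞, higher modes decay exponentially faster. The n=1 mode dominates: T ~ c₁ sin(πx/0.593) e^{-λ₁t}.
Decay rate: λ₁ = 0.6351π²/0.593² ≈ 17.825.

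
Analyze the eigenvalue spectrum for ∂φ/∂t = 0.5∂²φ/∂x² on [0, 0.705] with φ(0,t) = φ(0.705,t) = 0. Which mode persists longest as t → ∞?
Eigenvalues: λₙ = 0.5n²π²/0.705².
First three modes:
  n=1: λ₁ = 0.5π²/0.705² ≈ 9.929
  n=2: λ₂ = 2π²/0.705² ≈ 39.715 (4× faster decay)
  n=3: λ₃ = 4.5π²/0.705² ≈ 89.358 (9× faster decay)
As t → ∞, higher modes decay exponentially faster. The n=1 mode dominates: φ ~ c₁ sin(πx/0.705) e^{-λ₁t}.
Decay rate: λ₁ = 0.5π²/0.705² ≈ 9.929.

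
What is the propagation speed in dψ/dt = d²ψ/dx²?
Infinite. The heat equation is parabolic, not hyperbolic, so disturbances propagate instantly.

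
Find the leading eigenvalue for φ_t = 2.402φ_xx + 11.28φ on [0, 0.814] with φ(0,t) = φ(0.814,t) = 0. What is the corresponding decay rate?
Eigenvalues: λₙ = 2.402n²π²/0.814² - 11.28.
First three modes:
  n=1: λ₁ = 2.402π²/0.814² - 11.28 ≈ 24.499
  n=2: λ₂ = 9.608π²/0.814² - 11.28 ≈ 131.835
  n=3: λ₃ = 21.618π²/0.814² - 11.28 ≈ 310.728
Since 2.402π²/0.814² ≈ 35.779 > 11.28, all λₙ > 0.
The n=1 mode decays slowest → dominates as t → ∞.
Asymptotic: φ ~ c₁ sin(πx/0.814) e^{-λ₁t} with decay rate λ₁ ≈ 24.499.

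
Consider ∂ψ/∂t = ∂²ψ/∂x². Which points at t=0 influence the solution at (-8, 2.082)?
The entire real line. The heat equation has infinite propagation speed: any initial disturbance instantly affects all points (though exponentially small far away).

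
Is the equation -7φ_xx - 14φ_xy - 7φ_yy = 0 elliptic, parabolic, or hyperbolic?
Computing B² - 4AC with A = -7, B = -14, C = -7: discriminant = 0 (zero). Answer: parabolic.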